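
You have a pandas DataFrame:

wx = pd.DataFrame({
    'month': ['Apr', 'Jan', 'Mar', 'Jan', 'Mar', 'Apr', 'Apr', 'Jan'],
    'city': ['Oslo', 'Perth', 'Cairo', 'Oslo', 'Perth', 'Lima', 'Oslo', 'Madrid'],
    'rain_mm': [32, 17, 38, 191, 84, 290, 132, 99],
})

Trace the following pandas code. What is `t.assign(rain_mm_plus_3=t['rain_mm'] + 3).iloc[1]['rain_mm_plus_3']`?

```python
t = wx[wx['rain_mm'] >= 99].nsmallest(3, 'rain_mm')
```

filter rows where rain_mm >= 99:
  month    city  rain_mm
3   Jan    Oslo      191
5   Apr    Lima      290
6   Apr    Oslo      132
7   Jan  Madrid       99
take 3 rows with smallest rain_mm:
  month    city  rain_mm
7   Jan  Madrid       99
6   Apr    Oslo      132
3   Jan    Oslo      191
add column rain_mm_plus_3 = t['rain_mm'] + 3:
  month    city  rain_mm  rain_mm_plus_3
7   Jan  Madrid       99             102
6   Apr    Oslo      132             135
3   Jan    Oslo      191             194
Then the value at position 1, column 'rain_mm_plus_3': 135

135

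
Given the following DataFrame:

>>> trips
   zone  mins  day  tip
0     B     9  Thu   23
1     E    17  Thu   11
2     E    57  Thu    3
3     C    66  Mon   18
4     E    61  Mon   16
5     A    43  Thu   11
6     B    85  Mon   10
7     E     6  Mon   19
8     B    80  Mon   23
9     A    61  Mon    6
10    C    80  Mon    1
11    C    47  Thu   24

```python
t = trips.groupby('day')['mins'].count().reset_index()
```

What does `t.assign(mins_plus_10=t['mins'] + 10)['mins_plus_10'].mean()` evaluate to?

group by day, count of mins:
day
Mon    7
Thu    5
Name: mins, dtype: int64
reset_index():
   day  mins
0  Mon     7
1  Thu     5
add column mins_plus_10 = t['mins'] + 10:
   day  mins  mins_plus_10
0  Mon     7            17
1  Thu     5            15
The mean of column 'mins_plus_10' is 16.0.

16.0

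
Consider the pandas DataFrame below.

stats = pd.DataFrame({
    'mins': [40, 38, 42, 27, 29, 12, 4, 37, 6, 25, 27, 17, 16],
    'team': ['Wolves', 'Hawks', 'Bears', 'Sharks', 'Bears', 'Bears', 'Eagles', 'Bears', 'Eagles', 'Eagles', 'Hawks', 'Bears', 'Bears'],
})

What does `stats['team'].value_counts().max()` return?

6

value_counts of team:
team
Bears     6
Eagles    3
Hawks     2
Wolves    1
Sharks    1
Name: count, dtype: int64
Hence 6.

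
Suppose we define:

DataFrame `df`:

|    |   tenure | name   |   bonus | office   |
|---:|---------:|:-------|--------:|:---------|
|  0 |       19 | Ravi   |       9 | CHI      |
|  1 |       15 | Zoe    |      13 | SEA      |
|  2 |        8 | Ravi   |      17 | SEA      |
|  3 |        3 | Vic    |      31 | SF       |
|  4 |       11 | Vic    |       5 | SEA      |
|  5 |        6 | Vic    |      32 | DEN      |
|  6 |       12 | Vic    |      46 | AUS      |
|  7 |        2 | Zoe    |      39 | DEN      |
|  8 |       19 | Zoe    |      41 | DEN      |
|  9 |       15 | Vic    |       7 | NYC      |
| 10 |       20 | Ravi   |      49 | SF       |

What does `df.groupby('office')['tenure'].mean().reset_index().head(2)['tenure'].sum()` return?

group by office, mean of tenure:
office
AUS    12.000000
CHI    19.000000
DEN     9.000000
NYC    15.000000
SEA    11.333333
SF     11.500000
Name: tenure, dtype: float64
reset_index():
  office     tenure
0    AUS  12.000000
1    CHI  19.000000
2    DEN   9.000000
3    NYC  15.000000
4    SEA  11.333333
5     SF  11.500000
take first 2 rows:
  office  tenure
0    AUS    12.0
1    CHI    19.0
The sum of column 'tenure' is 31.0.

31.0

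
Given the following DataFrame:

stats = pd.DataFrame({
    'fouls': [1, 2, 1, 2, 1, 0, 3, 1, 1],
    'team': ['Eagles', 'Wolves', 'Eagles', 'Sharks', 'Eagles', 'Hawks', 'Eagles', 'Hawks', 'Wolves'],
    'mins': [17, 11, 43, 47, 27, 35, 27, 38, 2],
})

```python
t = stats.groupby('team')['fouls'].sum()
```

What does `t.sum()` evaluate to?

12

group by team, sum of fouls:
team
Eagles    6
Hawks     1
Sharks    2
Wolves    3
Name: fouls, dtype: int64
Then the sum of the resulting series: 12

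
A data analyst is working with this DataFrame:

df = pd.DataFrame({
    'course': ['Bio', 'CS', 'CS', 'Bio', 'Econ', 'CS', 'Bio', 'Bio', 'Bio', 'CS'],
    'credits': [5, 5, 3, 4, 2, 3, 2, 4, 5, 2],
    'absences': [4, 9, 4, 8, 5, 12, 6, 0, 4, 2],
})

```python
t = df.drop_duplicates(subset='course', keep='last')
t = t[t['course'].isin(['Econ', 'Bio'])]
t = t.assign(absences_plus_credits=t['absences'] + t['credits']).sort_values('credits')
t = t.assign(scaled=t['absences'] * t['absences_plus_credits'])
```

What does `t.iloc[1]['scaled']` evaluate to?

36

drop duplicate course (keep=last):
  course  credits  absences
4   Econ        2         5
8    Bio        5         4
9     CS        2         2
filter rows where course in ['Econ', 'Bio']:
  course  credits  absences
4   Econ        2         5
8    Bio        5         4
add column absences_plus_credits = t['absences'] + t['credits']:
  course  credits  absences  absences_plus_credits
4   Econ        2         5                      7
8    Bio        5         4                      9
sort by credits:
  course  credits  absences  absences_plus_credits
4   Econ        2         5                      7
8    Bio        5         4                      9
add column scaled = t['absences'] * t['absences_plus_credits']:
  course  credits  absences  absences_plus_credits  scaled
4   Econ        2         5                      7      35
8    Bio        5         4                      9      36
Then the value at position 1, column 'scaled': 36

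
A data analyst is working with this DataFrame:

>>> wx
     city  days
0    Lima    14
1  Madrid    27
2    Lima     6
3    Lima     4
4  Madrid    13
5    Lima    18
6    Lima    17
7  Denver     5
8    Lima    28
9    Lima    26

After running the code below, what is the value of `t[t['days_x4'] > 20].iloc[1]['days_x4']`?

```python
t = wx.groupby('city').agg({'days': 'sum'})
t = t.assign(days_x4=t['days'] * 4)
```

group by city, sum of days:
        days
city        
Denver     5
Lima     113
Madrid    40
add column days_x4 = t['days'] * 4:
        days  days_x4
city                 
Denver     5       20
Lima     113      452
Madrid    40      160
filter rows where days_x4 > 20:
        days  days_x4
city                 
Lima     113      452
Madrid    40      160
Then the value at position 1, column 'days_x4': 160

160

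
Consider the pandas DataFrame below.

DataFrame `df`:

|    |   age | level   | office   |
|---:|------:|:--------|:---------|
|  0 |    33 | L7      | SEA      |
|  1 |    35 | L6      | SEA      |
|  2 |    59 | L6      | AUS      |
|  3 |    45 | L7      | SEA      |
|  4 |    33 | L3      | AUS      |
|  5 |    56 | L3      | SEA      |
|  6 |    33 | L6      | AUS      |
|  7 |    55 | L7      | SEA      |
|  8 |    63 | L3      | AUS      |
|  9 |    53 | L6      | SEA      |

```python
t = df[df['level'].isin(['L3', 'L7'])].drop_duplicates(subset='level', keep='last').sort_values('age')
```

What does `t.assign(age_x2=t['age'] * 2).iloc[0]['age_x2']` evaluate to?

110

filter rows where level in ['L3', 'L7']:
   age level office
0   33    L7    SEA
3   45    L7    SEA
4   33    L3    AUS
5   56    L3    SEA
7   55    L7    SEA
8   63    L3    AUS
drop duplicate level (keep=last):
   age level office
7   55    L7    SEA
8   63    L3    AUS
sort by age:
   age level office
7   55    L7    SEA
8   63    L3    AUS
add column age_x2 = t['age'] * 2:
   age level office  age_x2
7   55    L7    SEA     110
8   63    L3    AUS     126
Then the value at position 0, column 'age_x2': 110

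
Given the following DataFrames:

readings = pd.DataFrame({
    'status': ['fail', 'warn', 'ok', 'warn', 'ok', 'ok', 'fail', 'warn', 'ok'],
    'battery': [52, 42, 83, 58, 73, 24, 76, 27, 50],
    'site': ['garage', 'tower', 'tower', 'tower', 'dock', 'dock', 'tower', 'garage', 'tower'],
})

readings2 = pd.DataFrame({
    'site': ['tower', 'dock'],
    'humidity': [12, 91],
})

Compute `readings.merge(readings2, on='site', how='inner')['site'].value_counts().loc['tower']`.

merge on 'site' (how='inner') → 7 rows:
  status  battery   site  humidity
0   warn       42  tower        12
1     ok       83  tower        12
2   warn       58  tower        12
3     ok       73   dock        91
4     ok       24   dock        91
5   fail       76  tower        12
6     ok       50  tower        12
value_counts of site:
site
tower    5
dock     2
Name: count, dtype: int64
Reading off the value at index 'tower', we get 5.

5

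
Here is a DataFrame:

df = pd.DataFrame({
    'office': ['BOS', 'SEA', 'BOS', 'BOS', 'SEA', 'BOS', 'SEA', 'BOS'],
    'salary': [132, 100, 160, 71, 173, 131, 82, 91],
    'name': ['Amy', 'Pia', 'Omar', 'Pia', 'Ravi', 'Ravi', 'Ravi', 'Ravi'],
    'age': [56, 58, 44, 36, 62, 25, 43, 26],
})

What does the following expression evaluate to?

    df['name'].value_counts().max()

value_counts of name:
name
Ravi    4
Pia     2
Amy     1
Omar    1
Name: count, dtype: int64
Finally, max of the resulting series = 4.

4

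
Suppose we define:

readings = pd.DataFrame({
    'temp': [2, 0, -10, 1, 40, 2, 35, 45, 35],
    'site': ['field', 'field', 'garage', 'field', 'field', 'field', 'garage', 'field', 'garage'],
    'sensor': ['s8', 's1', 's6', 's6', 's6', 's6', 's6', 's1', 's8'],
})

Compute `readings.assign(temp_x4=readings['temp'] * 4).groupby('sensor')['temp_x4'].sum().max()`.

272

add column temp_x4 = readings['temp'] * 4:
   temp    site sensor  temp_x4
0     2   field     s8        8
1     0   field     s1        0
2   -10  garage     s6      -40
3     1   field     s6        4
4    40   field     s6      160
5     2   field     s6        8
6    35  garage     s6      140
7    45   field     s1      180
8    35  garage     s8      140
group by sensor, sum of temp_x4:
sensor
s1    180
s6    272
s8    148
Name: temp_x4, dtype: int64
Finally, max of the resulting series = 272.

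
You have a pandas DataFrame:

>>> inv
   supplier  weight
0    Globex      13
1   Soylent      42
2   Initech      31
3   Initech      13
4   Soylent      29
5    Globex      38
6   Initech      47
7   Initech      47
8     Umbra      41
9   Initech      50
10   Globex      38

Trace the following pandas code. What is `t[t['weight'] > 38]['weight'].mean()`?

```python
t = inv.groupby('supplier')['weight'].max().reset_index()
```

group by supplier, max of weight:
supplier
Globex     38
Initech    50
Soylent    42
Umbra      41
Name: weight, dtype: int64
reset_index():
  supplier  weight
0   Globex      38
1  Initech      50
2  Soylent      42
3    Umbra      41
filter rows where weight > 38:
  supplier  weight
1  Initech      50
2  Soylent      42
3    Umbra      41
Taking the mean of column 'weight' gives 44.3333333333.

44.3333333333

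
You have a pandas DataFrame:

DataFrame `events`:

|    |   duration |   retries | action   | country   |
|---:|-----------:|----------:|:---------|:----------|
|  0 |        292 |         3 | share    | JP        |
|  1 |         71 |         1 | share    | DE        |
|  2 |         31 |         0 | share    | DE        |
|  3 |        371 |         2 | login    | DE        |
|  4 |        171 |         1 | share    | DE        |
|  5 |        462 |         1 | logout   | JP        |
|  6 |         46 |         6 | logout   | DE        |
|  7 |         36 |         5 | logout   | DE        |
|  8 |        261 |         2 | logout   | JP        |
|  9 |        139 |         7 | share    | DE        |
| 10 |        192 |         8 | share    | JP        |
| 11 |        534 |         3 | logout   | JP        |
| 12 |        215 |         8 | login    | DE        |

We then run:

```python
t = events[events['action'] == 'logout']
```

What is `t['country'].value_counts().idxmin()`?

DE

filter rows where action == 'logout':
    duration  retries  action country
5        462        1  logout      JP
6         46        6  logout      DE
7         36        5  logout      DE
8        261        2  logout      JP
11       534        3  logout      JP
value_counts of country:
country
JP    3
DE    2
Name: count, dtype: int64
Finally, label with the smallest value = DE.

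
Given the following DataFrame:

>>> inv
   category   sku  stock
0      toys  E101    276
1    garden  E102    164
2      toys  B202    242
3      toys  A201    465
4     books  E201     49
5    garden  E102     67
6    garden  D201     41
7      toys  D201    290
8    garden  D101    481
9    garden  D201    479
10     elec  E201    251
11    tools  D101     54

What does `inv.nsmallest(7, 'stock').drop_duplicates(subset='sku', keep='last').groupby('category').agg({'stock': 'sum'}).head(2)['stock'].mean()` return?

take 7 rows with smallest stock:
   category   sku  stock
6    garden  D201     41
4     books  E201     49
11    tools  D101     54
5    garden  E102     67
1    garden  E102    164
2      toys  B202    242
10     elec  E201    251
drop duplicate sku (keep=last):
   category   sku  stock
6    garden  D201     41
11    tools  D101     54
1    garden  E102    164
2      toys  B202    242
10     elec  E201    251
group by category, sum of stock:
          stock
category       
elec        251
garden      205
tools        54
toys        242
take first 2 rows:
          stock
category       
elec        251
garden      205
Then the mean of column 'stock': 228.0

228.0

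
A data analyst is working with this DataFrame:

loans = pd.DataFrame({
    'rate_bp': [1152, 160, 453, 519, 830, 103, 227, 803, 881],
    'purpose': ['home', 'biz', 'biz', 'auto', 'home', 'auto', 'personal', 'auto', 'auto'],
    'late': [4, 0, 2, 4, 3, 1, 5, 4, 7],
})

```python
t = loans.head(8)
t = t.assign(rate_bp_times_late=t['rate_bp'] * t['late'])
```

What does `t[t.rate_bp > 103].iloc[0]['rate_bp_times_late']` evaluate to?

4608

take first 8 rows:
   rate_bp   purpose  late
0     1152      home     4
1      160       biz     0
2      453       biz     2
3      519      auto     4
4      830      home     3
5      103      auto     1
6      227  personal     5
7      803      auto     4
add column rate_bp_times_late = t['rate_bp'] * t['late']:
   rate_bp   purpose  late  rate_bp_times_late
0     1152      home     4                4608
1      160       biz     0                   0
2      453       biz     2                 906
3      519      auto     4                2076
4      830      home     3                2490
5      103      auto     1                 103
6      227  personal     5                1135
7      803      auto     4                3212
filter rows where rate_bp > 103:
   rate_bp   purpose  late  rate_bp_times_late
0     1152      home     4                4608
1      160       biz     0                   0
2      453       biz     2                 906
3      519      auto     4                2076
4      830      home     3                2490
6      227  personal     5                1135
7      803      auto     4                3212
So iloc[0]['rate_bp_times_late'] = 4608.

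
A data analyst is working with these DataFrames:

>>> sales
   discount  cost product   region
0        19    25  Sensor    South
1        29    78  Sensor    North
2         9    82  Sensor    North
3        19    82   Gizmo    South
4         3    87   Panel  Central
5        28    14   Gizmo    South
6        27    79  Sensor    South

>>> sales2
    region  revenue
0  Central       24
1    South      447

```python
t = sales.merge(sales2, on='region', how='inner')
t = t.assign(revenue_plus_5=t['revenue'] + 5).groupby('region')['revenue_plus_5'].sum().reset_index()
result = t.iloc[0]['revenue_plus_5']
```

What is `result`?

merge on 'region' (how='inner') → 5 rows:
   discount  cost product   region  revenue
0        19    25  Sensor    South      447
1        19    82   Gizmo    South      447
2         3    87   Panel  Central       24
3        28    14   Gizmo    South      447
4        27    79  Sensor    South      447
add column revenue_plus_5 = t['revenue'] + 5:
   discount  cost product   region  revenue  revenue_plus_5
0        19    25  Sensor    South      447             452
1        19    82   Gizmo    South      447             452
2         3    87   Panel  Central       24              29
3        28    14   Gizmo    South      447             452
4        27    79  Sensor    South      447             452
group by region, sum of revenue_plus_5:
region
Central      29
South      1808
Name: revenue_plus_5, dtype: int64
reset_index():
    region  revenue_plus_5
0  Central              29
1    South            1808
Then the value at position 0, column 'revenue_plus_5': 29

29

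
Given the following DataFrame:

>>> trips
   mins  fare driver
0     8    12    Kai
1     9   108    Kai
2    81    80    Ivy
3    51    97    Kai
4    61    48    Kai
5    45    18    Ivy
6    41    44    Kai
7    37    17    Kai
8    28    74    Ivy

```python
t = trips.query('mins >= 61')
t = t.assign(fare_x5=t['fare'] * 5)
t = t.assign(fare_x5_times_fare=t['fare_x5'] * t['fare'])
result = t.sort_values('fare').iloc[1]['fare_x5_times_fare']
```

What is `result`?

32000

filter rows where mins >= 61:
   mins  fare driver
2    81    80    Ivy
4    61    48    Kai
add column fare_x5 = t['fare'] * 5:
   mins  fare driver  fare_x5
2    81    80    Ivy      400
4    61    48    Kai      240
add column fare_x5_times_fare = t['fare_x5'] * t['fare']:
   mins  fare driver  fare_x5  fare_x5_times_fare
2    81    80    Ivy      400               32000
4    61    48    Kai      240               11520
sort by fare:
   mins  fare driver  fare_x5  fare_x5_times_fare
4    61    48    Kai      240               11520
2    81    80    Ivy      400               32000
value at position 1, column 'fare_x5_times_fare' → 32000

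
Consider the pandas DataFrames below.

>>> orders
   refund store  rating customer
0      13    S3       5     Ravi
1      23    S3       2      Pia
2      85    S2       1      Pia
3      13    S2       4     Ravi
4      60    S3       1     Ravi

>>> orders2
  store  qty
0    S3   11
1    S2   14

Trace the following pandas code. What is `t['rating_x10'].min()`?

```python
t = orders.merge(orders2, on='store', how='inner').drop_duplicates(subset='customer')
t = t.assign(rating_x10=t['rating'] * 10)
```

merge on 'store' (how='inner') → 5 rows:
   refund store  rating customer  qty
0      13    S3       5     Ravi   11
1      23    S3       2      Pia   11
2      85    S2       1      Pia   14
3      13    S2       4     Ravi   14
4      60    S3       1     Ravi   11
drop duplicate customer (keep=first):
   refund store  rating customer  qty
0      13    S3       5     Ravi   11
1      23    S3       2      Pia   11
add column rating_x10 = t['rating'] * 10:
   refund store  rating customer  qty  rating_x10
0      13    S3       5     Ravi   11          50
1      23    S3       2      Pia   11          20

20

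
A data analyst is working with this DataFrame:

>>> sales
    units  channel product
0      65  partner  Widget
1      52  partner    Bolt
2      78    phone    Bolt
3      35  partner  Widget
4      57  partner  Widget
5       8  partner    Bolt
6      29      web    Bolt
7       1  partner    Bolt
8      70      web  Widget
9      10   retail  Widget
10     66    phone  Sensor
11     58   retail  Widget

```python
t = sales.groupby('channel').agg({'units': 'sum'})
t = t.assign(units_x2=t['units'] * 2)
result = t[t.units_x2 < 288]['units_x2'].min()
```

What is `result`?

group by channel, sum of units:
         units
channel       
partner    218
phone      144
retail      68
web         99
add column units_x2 = t['units'] * 2:
         units  units_x2
channel                 
partner    218       436
phone      144       288
retail      68       136
web         99       198
filter rows where units_x2 < 288:
         units  units_x2
channel                 
retail      68       136
web         99       198
So min() = 136.

136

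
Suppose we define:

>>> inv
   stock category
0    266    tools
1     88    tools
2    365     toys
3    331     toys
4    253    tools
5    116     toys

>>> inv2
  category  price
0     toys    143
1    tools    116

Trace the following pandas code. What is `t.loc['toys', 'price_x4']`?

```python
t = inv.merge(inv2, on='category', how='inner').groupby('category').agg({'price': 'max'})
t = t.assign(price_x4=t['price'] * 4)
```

merge on 'category' (how='inner') → 6 rows:
   stock category  price
0    266    tools    116
1     88    tools    116
2    365     toys    143
3    331     toys    143
4    253    tools    116
5    116     toys    143
group by category, max of price:
          price
category       
tools       116
toys        143
add column price_x4 = t['price'] * 4:
          price  price_x4
category                 
tools       116       464
toys        143       572
Hence 572.

572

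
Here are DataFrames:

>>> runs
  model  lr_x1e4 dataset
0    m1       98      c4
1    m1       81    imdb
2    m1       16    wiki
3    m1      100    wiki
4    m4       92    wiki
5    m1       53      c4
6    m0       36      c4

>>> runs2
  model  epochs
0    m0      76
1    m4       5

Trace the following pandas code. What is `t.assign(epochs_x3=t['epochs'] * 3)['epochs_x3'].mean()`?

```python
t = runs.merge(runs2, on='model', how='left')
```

merge on 'model' (how='left') → 7 rows:
  model  lr_x1e4 dataset  epochs
0    m1       98      c4     NaN
1    m1       81    imdb     NaN
2    m1       16    wiki     NaN
3    m1      100    wiki     NaN
4    m4       92    wiki     5.0
5    m1       53      c4     NaN
6    m0       36      c4    76.0
add column epochs_x3 = t['epochs'] * 3:
  model  lr_x1e4 dataset  epochs  epochs_x3
0    m1       98      c4     NaN        NaN
1    m1       81    imdb     NaN        NaN
2    m1       16    wiki     NaN        NaN
3    m1      100    wiki     NaN        NaN
4    m4       92    wiki     5.0       15.0
5    m1       53      c4     NaN        NaN
6    m0       36      c4    76.0      228.0
mean of column 'epochs_x3' → 121.5

121.5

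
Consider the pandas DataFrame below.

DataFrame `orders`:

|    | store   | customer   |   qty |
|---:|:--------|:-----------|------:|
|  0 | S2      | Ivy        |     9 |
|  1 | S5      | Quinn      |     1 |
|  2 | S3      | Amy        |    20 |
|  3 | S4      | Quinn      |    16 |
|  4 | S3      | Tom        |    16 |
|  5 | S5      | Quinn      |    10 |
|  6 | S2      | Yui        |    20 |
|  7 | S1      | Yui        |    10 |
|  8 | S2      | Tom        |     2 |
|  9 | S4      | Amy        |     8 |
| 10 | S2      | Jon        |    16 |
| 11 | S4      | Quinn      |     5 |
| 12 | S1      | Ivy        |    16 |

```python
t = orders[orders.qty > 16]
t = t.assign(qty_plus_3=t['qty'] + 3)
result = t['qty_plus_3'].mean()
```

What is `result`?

23.0

filter rows where qty > 16:
  store customer  qty
2    S3      Amy   20
6    S2      Yui   20
add column qty_plus_3 = t['qty'] + 3:
  store customer  qty  qty_plus_3
2    S3      Amy   20          23
6    S2      Yui   20          23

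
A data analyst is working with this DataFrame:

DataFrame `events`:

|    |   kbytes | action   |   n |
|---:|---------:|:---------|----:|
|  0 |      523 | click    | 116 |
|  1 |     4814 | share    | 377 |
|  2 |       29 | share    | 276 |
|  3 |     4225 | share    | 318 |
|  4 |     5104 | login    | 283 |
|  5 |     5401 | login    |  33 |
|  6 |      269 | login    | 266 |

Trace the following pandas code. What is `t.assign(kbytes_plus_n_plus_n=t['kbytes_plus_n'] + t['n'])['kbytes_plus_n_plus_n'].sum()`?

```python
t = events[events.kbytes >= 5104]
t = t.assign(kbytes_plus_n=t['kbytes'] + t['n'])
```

filter rows where kbytes >= 5104:
   kbytes action    n
4    5104  login  283
5    5401  login   33
add column kbytes_plus_n = t['kbytes'] + t['n']:
   kbytes action    n  kbytes_plus_n
4    5104  login  283           5387
5    5401  login   33           5434
add column kbytes_plus_n_plus_n = t['kbytes_plus_n'] + t['n']:
   kbytes action    n  kbytes_plus_n  kbytes_plus_n_plus_n
4    5104  login  283           5387                  5670
5    5401  login   33           5434                  5467
Taking the sum of column 'kbytes_plus_n_plus_n' gives 11137.

11137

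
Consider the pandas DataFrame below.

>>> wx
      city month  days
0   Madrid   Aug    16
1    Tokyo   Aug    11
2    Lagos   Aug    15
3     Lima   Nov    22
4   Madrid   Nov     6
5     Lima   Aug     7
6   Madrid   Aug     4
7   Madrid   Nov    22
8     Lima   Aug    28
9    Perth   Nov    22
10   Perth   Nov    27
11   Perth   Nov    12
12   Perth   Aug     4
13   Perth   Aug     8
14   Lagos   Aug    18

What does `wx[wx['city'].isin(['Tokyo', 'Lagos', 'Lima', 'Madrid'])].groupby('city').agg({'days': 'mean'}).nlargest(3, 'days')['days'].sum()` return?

filter rows where city in ['Tokyo', 'Lagos', 'Lima', 'Madrid']:
      city month  days
0   Madrid   Aug    16
1    Tokyo   Aug    11
2    Lagos   Aug    15
3     Lima   Nov    22
4   Madrid   Nov     6
5     Lima   Aug     7
6   Madrid   Aug     4
7   Madrid   Nov    22
8     Lima   Aug    28
14   Lagos   Aug    18
group by city, mean of days:
        days
city        
Lagos   16.5
Lima    19.0
Madrid  12.0
Tokyo   11.0
take 3 rows with largest days:
        days
city        
Lima    19.0
Lagos   16.5
Madrid  12.0
The sum of column 'days' is 47.5.

47.5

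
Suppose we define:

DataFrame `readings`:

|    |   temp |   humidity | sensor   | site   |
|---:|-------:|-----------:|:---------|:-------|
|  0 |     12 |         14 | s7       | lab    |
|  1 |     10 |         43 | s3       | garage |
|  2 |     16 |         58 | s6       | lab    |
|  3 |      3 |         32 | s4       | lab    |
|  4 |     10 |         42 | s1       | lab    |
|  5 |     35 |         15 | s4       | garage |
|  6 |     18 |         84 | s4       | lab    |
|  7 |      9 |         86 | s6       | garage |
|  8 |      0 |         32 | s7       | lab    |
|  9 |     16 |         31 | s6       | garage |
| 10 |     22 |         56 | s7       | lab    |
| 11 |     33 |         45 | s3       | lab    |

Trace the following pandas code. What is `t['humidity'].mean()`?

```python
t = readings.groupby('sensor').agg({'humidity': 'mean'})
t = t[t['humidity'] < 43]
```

group by sensor, mean of humidity:
         humidity
sensor           
s1      42.000000
s3      44.000000
s4      43.666667
s6      58.333333
s7      34.000000
filter rows where humidity < 43:
        humidity
sensor          
s1          42.0
s7          34.0

38.0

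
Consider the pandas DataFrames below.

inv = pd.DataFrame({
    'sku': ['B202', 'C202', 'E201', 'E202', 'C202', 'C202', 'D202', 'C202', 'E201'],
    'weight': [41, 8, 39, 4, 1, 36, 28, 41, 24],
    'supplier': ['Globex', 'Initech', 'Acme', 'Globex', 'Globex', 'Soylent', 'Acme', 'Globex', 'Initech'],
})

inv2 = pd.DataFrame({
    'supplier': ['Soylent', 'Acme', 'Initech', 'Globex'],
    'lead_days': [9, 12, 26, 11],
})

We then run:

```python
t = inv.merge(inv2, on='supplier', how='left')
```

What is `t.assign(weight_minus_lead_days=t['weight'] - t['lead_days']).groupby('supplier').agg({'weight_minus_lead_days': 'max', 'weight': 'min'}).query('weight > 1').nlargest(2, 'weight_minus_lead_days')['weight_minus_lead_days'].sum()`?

54

merge on 'supplier' (how='left') → 9 rows:
    sku  weight supplier  lead_days
0  B202      41   Globex         11
1  C202       8  Initech         26
2  E201      39     Acme         12
3  E202       4   Globex         11
4  C202       1   Globex         11
5  C202      36  Soylent          9
6  D202      28     Acme         12
7  C202      41   Globex         11
8  E201      24  Initech         26
add column weight_minus_lead_days = t['weight'] - t['lead_days']:
    sku  weight supplier  lead_days  weight_minus_lead_days
0  B202      41   Globex         11                      30
1  C202       8  Initech         26                     -18
2  E201      39     Acme         12                      27
3  E202       4   Globex         11                      -7
4  C202       1   Globex         11                     -10
5  C202      36  Soylent          9                      27
6  D202      28     Acme         12                      16
7  C202      41   Globex         11                      30
8  E201      24  Initech         26                      -2
group by supplier: max(weight_minus_lead_days), min(weight):
          weight_minus_lead_days  weight
supplier                                
Acme                          27      28
Globex                        30       1
Initech                       -2       8
Soylent                       27      36
filter rows where weight > 1:
          weight_minus_lead_days  weight
supplier                                
Acme                          27      28
Initech                       -2       8
Soylent                       27      36
take 2 rows with largest weight_minus_lead_days:
          weight_minus_lead_days  weight
supplier                                
Acme                          27      28
Soylent                       27      36
Then the sum of column 'weight_minus_lead_days': 54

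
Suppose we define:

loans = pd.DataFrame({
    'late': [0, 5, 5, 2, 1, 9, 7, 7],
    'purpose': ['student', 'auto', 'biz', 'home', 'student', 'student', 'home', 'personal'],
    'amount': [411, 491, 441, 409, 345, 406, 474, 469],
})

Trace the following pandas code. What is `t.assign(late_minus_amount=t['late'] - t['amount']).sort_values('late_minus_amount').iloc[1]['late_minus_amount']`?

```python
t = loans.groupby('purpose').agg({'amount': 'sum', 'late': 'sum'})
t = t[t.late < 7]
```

-436

group by purpose: sum(amount), sum(late):
          amount  late
purpose               
auto         491     5
biz          441     5
home         883     9
personal     469     7
student     1162    10
filter rows where late < 7:
         amount  late
purpose              
auto        491     5
biz         441     5
add column late_minus_amount = t['late'] - t['amount']:
         amount  late  late_minus_amount
purpose                                 
auto        491     5               -486
biz         441     5               -436
sort by late_minus_amount:
         amount  late  late_minus_amount
purpose                                 
auto        491     5               -486
biz         441     5               -436
The value at position 1, column 'late_minus_amount' is -436.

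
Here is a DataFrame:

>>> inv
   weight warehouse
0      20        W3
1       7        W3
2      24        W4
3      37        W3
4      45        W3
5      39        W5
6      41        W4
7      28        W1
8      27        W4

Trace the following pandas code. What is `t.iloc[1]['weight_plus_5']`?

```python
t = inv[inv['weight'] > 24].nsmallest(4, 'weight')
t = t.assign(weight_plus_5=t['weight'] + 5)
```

filter rows where weight > 24:
   weight warehouse
3      37        W3
4      45        W3
5      39        W5
6      41        W4
7      28        W1
8      27        W4
take 4 rows with smallest weight:
   weight warehouse
8      27        W4
7      28        W1
3      37        W3
5      39        W5
add column weight_plus_5 = t['weight'] + 5:
   weight warehouse  weight_plus_5
8      27        W4             32
7      28        W1             33
3      37        W3             42
5      39        W5             44
So iloc[1]['weight_plus_5'] = 33.

33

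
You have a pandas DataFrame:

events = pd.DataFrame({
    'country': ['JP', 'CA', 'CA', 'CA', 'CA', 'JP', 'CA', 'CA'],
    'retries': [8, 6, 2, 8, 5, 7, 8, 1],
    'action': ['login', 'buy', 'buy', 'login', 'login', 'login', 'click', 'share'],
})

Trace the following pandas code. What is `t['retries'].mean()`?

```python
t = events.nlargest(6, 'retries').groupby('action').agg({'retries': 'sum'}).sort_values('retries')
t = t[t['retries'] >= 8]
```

take 6 rows with largest retries:
  country  retries action
0      JP        8  login
3      CA        8  login
6      CA        8  click
5      JP        7  login
1      CA        6    buy
4      CA        5  login
group by action, sum of retries:
        retries
action         
buy           6
click         8
login        28
sort by retries:
        retries
action         
buy           6
click         8
login        28
filter rows where retries >= 8:
        retries
action         
click         8
login        28
The mean of column 'retries' is 18.0.

18.0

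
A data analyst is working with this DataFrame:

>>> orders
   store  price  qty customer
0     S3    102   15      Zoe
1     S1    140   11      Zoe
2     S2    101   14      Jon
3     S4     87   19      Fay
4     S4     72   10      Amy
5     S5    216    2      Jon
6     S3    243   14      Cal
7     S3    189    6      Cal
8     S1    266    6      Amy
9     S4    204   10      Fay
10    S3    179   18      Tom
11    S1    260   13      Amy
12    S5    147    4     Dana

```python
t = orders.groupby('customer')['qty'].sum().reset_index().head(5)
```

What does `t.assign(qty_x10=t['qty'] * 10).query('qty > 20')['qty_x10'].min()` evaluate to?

group by customer, sum of qty:
customer
Amy     29
Cal     20
Dana     4
Fay     29
Jon     16
Tom     18
Zoe     26
Name: qty, dtype: int64
reset_index():
  customer  qty
0      Amy   29
1      Cal   20
2     Dana    4
3      Fay   29
4      Jon   16
5      Tom   18
6      Zoe   26
take first 5 rows:
  customer  qty
0      Amy   29
1      Cal   20
2     Dana    4
3      Fay   29
4      Jon   16
add column qty_x10 = t['qty'] * 10:
  customer  qty  qty_x10
0      Amy   29      290
1      Cal   20      200
2     Dana    4       40
3      Fay   29      290
4      Jon   16      160
filter rows where qty > 20:
  customer  qty  qty_x10
0      Amy   29      290
3      Fay   29      290

290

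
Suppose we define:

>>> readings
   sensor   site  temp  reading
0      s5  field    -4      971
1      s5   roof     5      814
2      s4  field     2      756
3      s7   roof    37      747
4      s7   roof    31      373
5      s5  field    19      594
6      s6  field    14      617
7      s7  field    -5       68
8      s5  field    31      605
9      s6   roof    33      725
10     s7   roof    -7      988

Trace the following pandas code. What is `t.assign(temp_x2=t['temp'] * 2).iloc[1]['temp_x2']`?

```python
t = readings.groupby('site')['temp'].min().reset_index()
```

-14

group by site, min of temp:
site
field   -5
roof    -7
Name: temp, dtype: int64
reset_index():
    site  temp
0  field    -5
1   roof    -7
add column temp_x2 = t['temp'] * 2:
    site  temp  temp_x2
0  field    -5      -10
1   roof    -7      -14
Hence -14.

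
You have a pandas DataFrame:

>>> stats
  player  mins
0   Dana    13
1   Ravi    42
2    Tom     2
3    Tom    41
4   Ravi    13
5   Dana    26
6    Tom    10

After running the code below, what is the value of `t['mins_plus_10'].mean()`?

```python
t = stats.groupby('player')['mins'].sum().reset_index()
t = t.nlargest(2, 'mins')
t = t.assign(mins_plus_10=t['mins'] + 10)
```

64.0

group by player, sum of mins:
player
Dana    39
Ravi    55
Tom     53
Name: mins, dtype: int64
reset_index():
  player  mins
0   Dana    39
1   Ravi    55
2    Tom    53
take 2 rows with largest mins:
  player  mins
1   Ravi    55
2    Tom    53
add column mins_plus_10 = t['mins'] + 10:
  player  mins  mins_plus_10
1   Ravi    55            65
2    Tom    53            63
mean of column 'mins_plus_10' → 64.0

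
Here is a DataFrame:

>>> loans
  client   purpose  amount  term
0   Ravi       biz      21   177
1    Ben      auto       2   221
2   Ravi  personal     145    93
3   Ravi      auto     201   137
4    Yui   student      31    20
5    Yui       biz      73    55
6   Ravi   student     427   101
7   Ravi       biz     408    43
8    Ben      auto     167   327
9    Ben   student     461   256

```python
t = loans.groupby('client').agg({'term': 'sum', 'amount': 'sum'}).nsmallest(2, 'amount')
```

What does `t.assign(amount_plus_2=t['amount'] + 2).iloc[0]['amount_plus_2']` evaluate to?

group by client: sum(term), sum(amount):
        term  amount
client              
Ben      804     630
Ravi     551    1202
Yui       75     104
take 2 rows with smallest amount:
        term  amount
client              
Yui       75     104
Ben      804     630
add column amount_plus_2 = t['amount'] + 2:
        term  amount  amount_plus_2
client                             
Yui       75     104            106
Ben      804     630            632
The value at position 0, column 'amount_plus_2' is 106.

106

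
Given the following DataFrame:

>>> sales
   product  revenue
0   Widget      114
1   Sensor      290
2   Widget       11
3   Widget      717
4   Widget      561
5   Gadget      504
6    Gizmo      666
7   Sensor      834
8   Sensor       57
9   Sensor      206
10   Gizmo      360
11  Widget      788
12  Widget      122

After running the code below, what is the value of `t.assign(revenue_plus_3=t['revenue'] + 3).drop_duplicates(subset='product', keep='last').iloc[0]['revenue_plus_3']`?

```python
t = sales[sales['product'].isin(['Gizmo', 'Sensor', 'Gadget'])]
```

507

filter rows where product in ['Gizmo', 'Sensor', 'Gadget']:
   product  revenue
1   Sensor      290
5   Gadget      504
6    Gizmo      666
7   Sensor      834
8   Sensor       57
9   Sensor      206
10   Gizmo      360
add column revenue_plus_3 = t['revenue'] + 3:
   product  revenue  revenue_plus_3
1   Sensor      290             293
5   Gadget      504             507
6    Gizmo      666             669
7   Sensor      834             837
8   Sensor       57              60
9   Sensor      206             209
10   Gizmo      360             363
drop duplicate product (keep=last):
   product  revenue  revenue_plus_3
5   Gadget      504             507
9   Sensor      206             209
10   Gizmo      360             363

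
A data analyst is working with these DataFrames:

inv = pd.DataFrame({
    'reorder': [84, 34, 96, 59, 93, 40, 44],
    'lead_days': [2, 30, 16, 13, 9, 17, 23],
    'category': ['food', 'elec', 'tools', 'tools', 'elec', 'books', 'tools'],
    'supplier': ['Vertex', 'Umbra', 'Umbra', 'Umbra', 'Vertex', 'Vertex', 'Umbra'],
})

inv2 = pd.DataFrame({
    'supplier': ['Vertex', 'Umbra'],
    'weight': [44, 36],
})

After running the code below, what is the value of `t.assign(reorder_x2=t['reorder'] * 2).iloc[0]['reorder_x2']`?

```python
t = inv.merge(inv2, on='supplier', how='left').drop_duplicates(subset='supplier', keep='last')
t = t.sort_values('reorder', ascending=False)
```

merge on 'supplier' (how='left') → 7 rows:
   reorder  lead_days category supplier  weight
0       84          2     food   Vertex      44
1       34         30     elec    Umbra      36
2       96         16    tools    Umbra      36
3       59         13    tools    Umbra      36
4       93          9     elec   Vertex      44
5       40         17    books   Vertex      44
6       44         23    tools    Umbra      36
drop duplicate supplier (keep=last):
   reorder  lead_days category supplier  weight
5       40         17    books   Vertex      44
6       44         23    tools    Umbra      36
sort by reorder descending:
   reorder  lead_days category supplier  weight
6       44         23    tools    Umbra      36
5       40         17    books   Vertex      44
add column reorder_x2 = t['reorder'] * 2:
   reorder  lead_days category supplier  weight  reorder_x2
6       44         23    tools    Umbra      36          88
5       40         17    books   Vertex      44          80

88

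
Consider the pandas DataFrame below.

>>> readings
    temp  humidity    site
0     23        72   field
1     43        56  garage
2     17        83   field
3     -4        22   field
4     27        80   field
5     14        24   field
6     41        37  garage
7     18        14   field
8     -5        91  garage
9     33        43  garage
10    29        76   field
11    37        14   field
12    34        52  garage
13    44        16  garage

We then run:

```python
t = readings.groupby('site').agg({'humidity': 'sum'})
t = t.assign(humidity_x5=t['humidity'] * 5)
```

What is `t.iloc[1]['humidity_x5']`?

group by site, sum of humidity:
        humidity
site            
field        385
garage       295
add column humidity_x5 = t['humidity'] * 5:
        humidity  humidity_x5
site                         
field        385         1925
garage       295         1475
value at position 1, column 'humidity_x5' → 1475

1475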